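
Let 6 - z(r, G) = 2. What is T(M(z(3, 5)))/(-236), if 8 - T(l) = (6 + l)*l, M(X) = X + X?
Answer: 26/59 ≈ 0.44068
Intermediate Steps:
z(r, G) = 4 (z(r, G) = 6 - 1*2 = 6 - 2 = 4)
M(X) = 2*X
T(l) = 8 - l*(6 + l) (T(l) = 8 - (6 + l)*l = 8 - l*(6 + l))
T(M(z(3, 5)))/(-236) = (8 - (2*4)**2 - 12*4)/(-236) = (8 - 1*8**2 - 6*8)*(-1/236) = (8 - 1*64 - 48)*(-1/236) = (8 - 64 - 48)*(-1/236) = -104*(-1/236) = 26/59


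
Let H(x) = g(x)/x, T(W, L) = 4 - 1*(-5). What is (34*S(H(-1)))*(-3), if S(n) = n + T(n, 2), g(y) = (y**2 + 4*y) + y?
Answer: -1326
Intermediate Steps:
T(W, L) = 9 (T(W, L) = 4 + 5 = 9)
g(y) = y**2 + 5*y
H(x) = 5 + x (H(x) = (x*(5 + x))/x = 5 + x)
S(n) = 9 + n (S(n) = n + 9 = 9 + n)
(34*S(H(-1)))*(-3) = (34*(9 + (5 - 1)))*(-3) = (34*(9 + 4))*(-3) = (34*13)*(-3) = 442*(-3) = -1326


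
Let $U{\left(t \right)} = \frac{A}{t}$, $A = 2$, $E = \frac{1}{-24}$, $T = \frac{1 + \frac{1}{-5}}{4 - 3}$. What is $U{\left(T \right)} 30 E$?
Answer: $- \frac{25}{8} \approx -3.125$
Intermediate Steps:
$T = \frac{4}{5}$ ($T = \frac{1 - \frac{1}{5}}{4 - 3} = \frac{4}{5 \cdot 1} = \frac{4}{5} \cdot 1 = \frac{4}{5} \approx 0.8$)
$E = - \frac{1}{24} \approx -0.041667$
$U{\left(t \right)} = \frac{2}{t}$
$U{\left(T \right)} 30 E = \frac{2}{\frac{4}{5}} \cdot 30 \left(- \frac{1}{24}\right) = 2 \cdot \frac{5}{4} \cdot 30 \left(- \frac{1}{24}\right) = \frac{5}{2} \cdot 30 \left(- \frac{1}{24}\right) = 75 \left(- \frac{1}{24}\right) = - \frac{25}{8}$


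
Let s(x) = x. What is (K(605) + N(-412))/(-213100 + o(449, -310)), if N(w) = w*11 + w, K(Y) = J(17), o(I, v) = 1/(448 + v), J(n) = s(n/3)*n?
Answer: 668978/29407799 ≈ 0.022748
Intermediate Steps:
J(n) = n²/3 (J(n) = (n/3)*n = n²/3)
K(Y) = 289/3 (K(Y) = (⅓)*17² = (⅓)*289 = 289/3)
N(w) = 12*w (N(w) = 11*w + w = 12*w)
(K(605) + N(-412))/(-213100 + o(449, -310)) = (289/3 + 12*(-412))/(-213100 + 1/(448 - 310)) = (289/3 - 4944)/(-213100 + 1/138) = -14543/(3*(-213100 + 1/138)) = -14543/(3*(-29407799/138)) = -14543/3*(-138/29407799) = 668978/29407799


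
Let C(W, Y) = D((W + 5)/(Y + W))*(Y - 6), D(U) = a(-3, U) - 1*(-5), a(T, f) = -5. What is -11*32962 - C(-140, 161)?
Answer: -362582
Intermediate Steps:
D(U) = 0 (D(U) = -5 - 1*(-5) = -5 + 5 = 0)
C(W, Y) = 0 (C(W, Y) = 0*(Y - 6) = 0*(-6 + Y) = 0)
-11*32962 - C(-140, 161) = -11*32962 - 1*0 = -362582 + 0 = -362582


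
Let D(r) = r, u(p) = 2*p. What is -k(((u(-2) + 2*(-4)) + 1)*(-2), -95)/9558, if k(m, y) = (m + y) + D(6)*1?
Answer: 67/9558 ≈ 0.0070098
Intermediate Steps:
k(m, y) = 6 + m + y (k(m, y) = (m + y) + 6*1 = (m + y) + 6 = 6 + m + y)
-k(((u(-2) + 2*(-4)) + 1)*(-2), -95)/9558 = -(6 + ((2*(-2) + 2*(-4)) + 1)*(-2) - 95)/9558 = -(6 + ((-4 - 8) + 1)*(-2) - 95)/9558 = -(6 + (-12 + 1)*(-2) - 95)/9558 = -(6 - 11*(-2) - 95)/9558 = -(6 + 22 - 95)/9558 = -(-67)/9558 = -1*(-67/9558) = 67/9558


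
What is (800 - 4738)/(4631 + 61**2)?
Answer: -1969/4176 ≈ -0.47150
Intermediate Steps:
(800 - 4738)/(4631 + 61**2) = -3938/(4631 + 3721) = -3938/8352 = -3938*1/8352 = -1969/4176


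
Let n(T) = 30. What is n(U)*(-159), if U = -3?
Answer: -4770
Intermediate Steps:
n(U)*(-159) = 30*(-159) = -4770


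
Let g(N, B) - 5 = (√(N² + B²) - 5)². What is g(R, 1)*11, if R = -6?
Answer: 737 - 110*√37 ≈ 67.896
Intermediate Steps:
g(N, B) = 5 + (-5 + √(B² + N²))² (g(N, B) = 5 + (√(N² + B²) - 5)² = 5 + (√(B² + N²) - 5)² = 5 + (-5 + √(B² + N²))²)
g(R, 1)*11 = (5 + (-5 + √(1² + (-6)²))²)*11 = (5 + (-5 + √(1 + 36))²)*11 = (5 + (-5 + √37)²)*11 = 55 + 11*(-5 + √37)²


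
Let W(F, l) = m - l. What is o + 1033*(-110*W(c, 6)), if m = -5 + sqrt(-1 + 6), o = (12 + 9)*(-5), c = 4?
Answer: 1249825 - 113630*sqrt(5) ≈ 9.9574e+5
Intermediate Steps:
o = -105 (o = 21*(-5) = -105)
m = -5 + sqrt(5) ≈ -2.7639
W(F, l) = -5 + sqrt(5) - l (W(F, l) = (-5 + sqrt(5)) - l = -5 + sqrt(5) - l)
o + 1033*(-110*W(c, 6)) = -105 + 1033*(-110*(-5 + sqrt(5) - 1*6)) = -105 + 1033*(-110*(-5 + sqrt(5) - 6)) = -105 + 1033*(-110*(-11 + sqrt(5))) = -105 + 1033*(1210 - 110*sqrt(5)) = -105 + (1249930 - 113630*sqrt(5)) = 1249825 - 113630*sqrt(5)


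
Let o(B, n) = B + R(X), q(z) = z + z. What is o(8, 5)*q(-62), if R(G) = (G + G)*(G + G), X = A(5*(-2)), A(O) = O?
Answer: -50592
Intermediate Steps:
q(z) = 2*z
X = -10 (X = 5*(-2) = -10)
R(G) = 4*G**2 (R(G) = (2*G)*(2*G) = 4*G**2)
o(B, n) = 400 + B (o(B, n) = B + 4*(-10)**2 = B + 4*100 = B + 400 = 400 + B)
o(8, 5)*q(-62) = (400 + 8)*(2*(-62)) = 408*(-124) = -50592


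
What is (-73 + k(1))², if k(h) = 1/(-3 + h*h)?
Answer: 21609/4 ≈ 5402.3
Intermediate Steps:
k(h) = 1/(-3 + h²)
(-73 + k(1))² = (-73 + 1/(-3 + 1²))² = (-73 + 1/(-3 + 1))² = (-73 + 1/(-2))² = (-73 - ½)² = (-147/2)² = 21609/4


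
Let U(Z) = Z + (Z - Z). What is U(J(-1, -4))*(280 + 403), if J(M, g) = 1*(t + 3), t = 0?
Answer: 2049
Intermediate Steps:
J(M, g) = 3 (J(M, g) = 1*(0 + 3) = 1*3 = 3)
U(Z) = Z (U(Z) = Z + 0 = Z)
U(J(-1, -4))*(280 + 403) = 3*(280 + 403) = 3*683 = 2049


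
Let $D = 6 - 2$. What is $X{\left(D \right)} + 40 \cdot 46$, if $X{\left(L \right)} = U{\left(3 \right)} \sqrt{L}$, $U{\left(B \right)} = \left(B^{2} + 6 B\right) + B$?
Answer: $1900$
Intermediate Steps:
$U{\left(B \right)} = B^{2} + 7 B$
$D = 4$
$X{\left(L \right)} = 30 \sqrt{L}$ ($X{\left(L \right)} = 3 \left(7 + 3\right) \sqrt{L} = 3 \cdot 10 \sqrt{L} = 30 \sqrt{L}$)
$X{\left(D \right)} + 40 \cdot 46 = 30 \sqrt{4} + 40 \cdot 46 = 30 \cdot 2 + 1840 = 60 + 1840 = 1900$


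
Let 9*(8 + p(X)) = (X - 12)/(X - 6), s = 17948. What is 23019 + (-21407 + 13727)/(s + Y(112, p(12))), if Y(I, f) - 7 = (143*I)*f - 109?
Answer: 1269294519/55141 ≈ 23019.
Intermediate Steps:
p(X) = -8 + (-12 + X)/(9*(-6 + X)) (p(X) = -8 + ((X - 12)/(X - 6))/9 = -8 + ((-12 + X)/(-6 + X))/9 = -8 + (-12 + X)/(9*(-6 + X)))
Y(I, f) = -102 + 143*I*f (Y(I, f) = 7 + ((143*I)*f - 109) = 7 + (143*I*f - 109) = 7 + (-109 + 143*I*f) = -102 + 143*I*f)
23019 + (-21407 + 13727)/(s + Y(112, p(12))) = 23019 + (-21407 + 13727)/(17948 + (-102 + 143*112*((420 - 71*12)/(9*(-6 + 12))))) = 23019 - 7680/(17948 + (-102 + 143*112*((⅑)*(420 - 852)/6))) = 23019 - 7680/(17948 + (-102 + 143*112*((⅑)*(⅙)*(-432)))) = 23019 - 7680/(17948 + (-102 + 143*112*(-8))) = 23019 - 7680/(17948 + (-102 - 128128)) = 23019 - 7680/(17948 - 128230) = 23019 - 7680/(-110282) = 23019 - 7680*(-1/110282) = 23019 + 3840/55141 = 1269294519/55141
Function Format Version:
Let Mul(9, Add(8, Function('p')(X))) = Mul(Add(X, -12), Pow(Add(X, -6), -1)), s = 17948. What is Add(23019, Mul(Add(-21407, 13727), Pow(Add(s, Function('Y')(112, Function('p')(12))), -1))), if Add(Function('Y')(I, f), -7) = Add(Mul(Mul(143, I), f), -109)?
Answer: Rational(1269294519, 55141) ≈ 23019.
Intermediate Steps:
Function('p')(X) = Add(-8, Mul(Rational(1, 9), Pow(Add(-6, X), -1), Add(-12, X))) (Function('p')(X) = Add(-8, Mul(Rational(1, 9), Mul(Add(X, -12), Pow(Add(X, -6), -1)))) = Add(-8, Mul(Rational(1, 9), Mul(Add(-12, X), Pow(Add(-6, X), -1)))) = Add(-8, Mul(Rational(1, 9), Mul(Pow(Add(-6, X), -1), Add(-12, X)))) = Add(-8, Mul(Rational(1, 9), Pow(Add(-6, X), -1), Add(-12, X))))
Function('Y')(I, f) = Add(-102, Mul(143, I, f)) (Function('Y')(I, f) = Add(7, Add(Mul(Mul(143, I), f), -109)) = Add(7, Add(Mul(143, I, f), -109)) = Add(7, Add(-109, Mul(143, I, f))) = Add(-102, Mul(143, I, f)))
Add(23019, Mul(Add(-21407, 13727), Pow(Add(s, Function('Y')(112, Function('p')(12))), -1))) = Add(23019, Mul(Add(-21407, 13727), Pow(Add(17948, Add(-102, Mul(143, 112, Mul(Rational(1, 9), Pow(Add(-6, 12), -1), Add(420, Mul(-71, 12)))))), -1))) = Add(23019, Mul(-7680, Pow(Add(17948, Add(-102, Mul(143, 112, Mul(Rational(1, 9), Pow(6, -1), Add(420, -852))))), -1))) = Add(23019, Mul(-7680, Pow(Add(17948, Add(-102, Mul(143, 112, Mul(Rational(1, 9), Rational(1, 6), -432)))), -1))) = Add(23019, Mul(-7680, Pow(Add(17948, Add(-102, Mul(143, 112, -8))), -1))) = Add(23019, Mul(-7680, Pow(Add(17948, Add(-102, -128128)), -1))) = Add(23019, Mul(-7680, Pow(Add(17948, -128230), -1))) = Add(23019, Mul(-7680, Pow(-110282, -1))) = Add(23019, Mul(-7680, Rational(-1, 110282))) = Add(23019, Rational(3840, 55141)) = Rational(1269294519, 55141)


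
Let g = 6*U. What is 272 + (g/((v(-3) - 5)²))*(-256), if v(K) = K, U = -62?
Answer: 1760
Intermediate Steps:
g = -372 (g = 6*(-62) = -372)
272 + (g/((v(-3) - 5)²))*(-256) = 272 - 372/(-3 - 5)²*(-256) = 272 - 372/((-8)²)*(-256) = 272 - 372/64*(-256) = 272 - 372*1/64*(-256) = 272 - 93/16*(-256) = 272 + 1488 = 1760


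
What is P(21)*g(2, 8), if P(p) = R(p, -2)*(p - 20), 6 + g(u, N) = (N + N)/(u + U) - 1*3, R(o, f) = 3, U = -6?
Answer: -39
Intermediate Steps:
g(u, N) = -9 + 2*N/(-6 + u) (g(u, N) = -6 + ((N + N)/(u - 6) - 1*3) = -6 + ((2*N)/(-6 + u) - 3) = -6 + (2*N/(-6 + u) - 3) = -6 + (-3 + 2*N/(-6 + u)) = -9 + 2*N/(-6 + u))
P(p) = -60 + 3*p (P(p) = 3*(p - 20) = 3*(-20 + p) = -60 + 3*p)
P(21)*g(2, 8) = (-60 + 3*21)*((54 - 9*2 + 2*8)/(-6 + 2)) = (-60 + 63)*((54 - 18 + 16)/(-4)) = 3*(-1/4*52) = 3*(-13) = -39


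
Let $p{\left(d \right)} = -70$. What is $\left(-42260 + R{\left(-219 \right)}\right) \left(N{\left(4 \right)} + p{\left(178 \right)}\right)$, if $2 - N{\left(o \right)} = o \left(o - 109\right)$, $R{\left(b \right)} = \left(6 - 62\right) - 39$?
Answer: $-14908960$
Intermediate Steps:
$R{\left(b \right)} = -95$ ($R{\left(b \right)} = -56 - 39 = -95$)
$N{\left(o \right)} = 2 - o \left(-109 + o\right)$ ($N{\left(o \right)} = 2 - o \left(o - 109\right) = 2 - o \left(-109 + o\right)$)
$\left(-42260 + R{\left(-219 \right)}\right) \left(N{\left(4 \right)} + p{\left(178 \right)}\right) = \left(-42260 - 95\right) \left(\left(2 - 4^{2} + 109 \cdot 4\right) - 70\right) = - 42355 \left(\left(2 - 16 + 436\right) - 70\right) = - 42355 \left(422 - 70\right) = \left(-42355\right) 352 = -14908960$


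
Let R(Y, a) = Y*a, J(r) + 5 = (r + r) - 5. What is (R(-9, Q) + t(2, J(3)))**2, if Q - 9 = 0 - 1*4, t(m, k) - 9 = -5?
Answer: 1681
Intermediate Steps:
J(r) = -10 + 2*r (J(r) = -5 + ((r + r) - 5) = -5 + (2*r - 5) = -5 + (-5 + 2*r) = -10 + 2*r)
t(m, k) = 4 (t(m, k) = 9 - 5 = 4)
Q = 5 (Q = 9 + (0 - 1*4) = 9 + (0 - 4) = 9 - 4 = 5)
(R(-9, Q) + t(2, J(3)))**2 = (-9*5 + 4)**2 = (-45 + 4)**2 = (-41)**2 = 1681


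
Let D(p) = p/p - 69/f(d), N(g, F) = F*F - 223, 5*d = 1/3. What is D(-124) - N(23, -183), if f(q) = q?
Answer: -34300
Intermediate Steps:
d = 1/15 (d = (1/5)/3 = (1/5)*(1/3) = 1/15 ≈ 0.066667)
N(g, F) = -223 + F**2 (N(g, F) = F**2 - 223 = -223 + F**2)
D(p) = -1034 (D(p) = p/p - 69/1/15 = 1 - 69*15 = 1 - 1035 = -1034)
D(-124) - N(23, -183) = -1034 - (-223 + (-183)**2) = -1034 - (-223 + 33489) = -1034 - 1*33266 = -1034 - 33266 = -34300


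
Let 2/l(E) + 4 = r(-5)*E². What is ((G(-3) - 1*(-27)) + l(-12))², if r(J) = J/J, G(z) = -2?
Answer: 3066001/4900 ≈ 625.71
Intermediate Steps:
r(J) = 1
l(E) = 2/(-4 + E²) (l(E) = 2/(-4 + 1*E²) = 2/(-4 + E²))
((G(-3) - 1*(-27)) + l(-12))² = ((-2 - 1*(-27)) + 2/(-4 + (-12)²))² = ((-2 + 27) + 2/(-4 + 144))² = (25 + 2/140)² = (25 + 2*(1/140))² = (25 + 1/70)² = (1751/70)² = 3066001/4900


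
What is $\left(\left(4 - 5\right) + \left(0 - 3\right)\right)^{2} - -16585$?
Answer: $16601$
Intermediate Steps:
$\left(\left(4 - 5\right) + \left(0 - 3\right)\right)^{2} - -16585 = \left(-1 - 3\right)^{2} + 16585 = \left(-4\right)^{2} + 16585 = 16 + 16585 = 16601$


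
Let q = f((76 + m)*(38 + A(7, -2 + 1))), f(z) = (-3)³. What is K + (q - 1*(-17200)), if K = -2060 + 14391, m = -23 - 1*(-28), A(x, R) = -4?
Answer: 29504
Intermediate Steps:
m = 5 (m = -23 + 28 = 5)
f(z) = -27
K = 12331
q = -27
K + (q - 1*(-17200)) = 12331 + (-27 - 1*(-17200)) = 12331 + (-27 + 17200) = 12331 + 17173 = 29504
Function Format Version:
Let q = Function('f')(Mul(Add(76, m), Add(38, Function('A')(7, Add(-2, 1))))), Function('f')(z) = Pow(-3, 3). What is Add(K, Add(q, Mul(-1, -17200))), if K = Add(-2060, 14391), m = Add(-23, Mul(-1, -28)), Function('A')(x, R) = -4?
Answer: 29504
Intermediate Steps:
m = 5 (m = Add(-23, 28) = 5)
Function('f')(z) = -27
K = 12331
q = -27
Add(K, Add(q, Mul(-1, -17200))) = Add(12331, Add(-27, Mul(-1, -17200))) = Add(12331, Add(-27, 17200)) = Add(12331, 17173) = 29504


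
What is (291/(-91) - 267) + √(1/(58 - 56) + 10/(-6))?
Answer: -24588/91 + I*√42/6 ≈ -270.2 + 1.0801*I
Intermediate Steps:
(291/(-91) - 267) + √(1/(58 - 56) + 10/(-6)) = (291*(-1/91) - 267) + √(1/2 + 10*(-⅙)) = (-291/91 - 267) + √(½ - 5/3) = -24588/91 + √(-7/6) = -24588/91 + I*√42/6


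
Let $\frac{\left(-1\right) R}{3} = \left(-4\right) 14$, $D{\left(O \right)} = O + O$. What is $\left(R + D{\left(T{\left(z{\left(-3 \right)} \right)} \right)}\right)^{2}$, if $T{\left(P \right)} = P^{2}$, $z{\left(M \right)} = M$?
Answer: $34596$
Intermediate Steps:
$D{\left(O \right)} = 2 O$
$R = 168$ ($R = - 3 \left(\left(-4\right) 14\right) = \left(-3\right) \left(-56\right) = 168$)
$\left(R + D{\left(T{\left(z{\left(-3 \right)} \right)} \right)}\right)^{2} = \left(168 + 2 \left(-3\right)^{2}\right)^{2} = \left(168 + 2 \cdot 9\right)^{2} = \left(168 + 18\right)^{2} = 186^{2} = 34596$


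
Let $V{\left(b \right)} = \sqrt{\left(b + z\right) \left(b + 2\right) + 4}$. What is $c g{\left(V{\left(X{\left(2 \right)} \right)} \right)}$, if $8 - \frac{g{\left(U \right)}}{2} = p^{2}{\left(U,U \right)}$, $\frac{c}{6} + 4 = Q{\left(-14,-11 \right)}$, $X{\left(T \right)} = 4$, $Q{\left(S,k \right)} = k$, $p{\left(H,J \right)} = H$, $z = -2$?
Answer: $1440$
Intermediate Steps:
$c = -90$ ($c = -24 + 6 \left(-11\right) = -24 - 66 = -90$)
$V{\left(b \right)} = \sqrt{4 + \left(-2 + b\right) \left(2 + b\right)}$ ($V{\left(b \right)} = \sqrt{\left(b - 2\right) \left(b + 2\right) + 4} = \sqrt{\left(-2 + b\right) \left(2 + b\right) + 4} = \sqrt{4 + \left(-2 + b\right) \left(2 + b\right)}$)
$g{\left(U \right)} = 16 - 2 U^{2}$
$c g{\left(V{\left(X{\left(2 \right)} \right)} \right)} = - 90 \left(16 - 2 \left(\sqrt{4^{2}}\right)^{2}\right) = - 90 \left(16 - 2 \left(\sqrt{16}\right)^{2}\right) = - 90 \left(16 - 2 \cdot 4^{2}\right) = - 90 \left(16 - 32\right) = \left(-90\right) \left(-16\right) = 1440$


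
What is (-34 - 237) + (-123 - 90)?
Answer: -484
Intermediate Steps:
(-34 - 237) + (-123 - 90) = -271 - 213 = -484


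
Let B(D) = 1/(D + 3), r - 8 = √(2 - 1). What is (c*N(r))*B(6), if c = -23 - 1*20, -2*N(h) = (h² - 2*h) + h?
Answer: 172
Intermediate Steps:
r = 9 (r = 8 + √(2 - 1) = 8 + √1 = 8 + 1 = 9)
N(h) = h/2 - h²/2 (N(h) = -((h² - 2*h) + h)/2 = -(h² - h)/2 = h/2 - h²/2)
c = -43 (c = -23 - 20 = -43)
B(D) = 1/(3 + D)
(c*N(r))*B(6) = (-43*9*(1 - 1*9)/2)/(3 + 6) = -43*9*(1 - 9)/2/9 = -43*9*(-8)/2*(⅑) = -43*(-36)*(⅑) = 1548*(⅑) = 172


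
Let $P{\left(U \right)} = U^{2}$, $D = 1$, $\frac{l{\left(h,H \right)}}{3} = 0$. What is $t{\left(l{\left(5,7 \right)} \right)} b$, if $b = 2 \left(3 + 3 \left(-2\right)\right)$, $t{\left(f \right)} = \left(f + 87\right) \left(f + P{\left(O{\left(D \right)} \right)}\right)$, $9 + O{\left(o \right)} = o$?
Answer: $-33408$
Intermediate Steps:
$l{\left(h,H \right)} = 0$ ($l{\left(h,H \right)} = 3 \cdot 0 = 0$)
$O{\left(o \right)} = -9 + o$
$t{\left(f \right)} = \left(64 + f\right) \left(87 + f\right)$ ($t{\left(f \right)} = \left(f + 87\right) \left(f + \left(-9 + 1\right)^{2}\right) = \left(87 + f\right) \left(f + \left(-8\right)^{2}\right) = \left(87 + f\right) \left(f + 64\right) = \left(87 + f\right) \left(64 + f\right) = \left(64 + f\right) \left(87 + f\right)$)
$b = -6$ ($b = 2 \left(3 - 6\right) = 2 \left(-3\right) = -6$)
$t{\left(l{\left(5,7 \right)} \right)} b = \left(5568 + 0^{2} + 151 \cdot 0\right) \left(-6\right) = \left(5568 + 0 + 0\right) \left(-6\right) = 5568 \left(-6\right) = -33408$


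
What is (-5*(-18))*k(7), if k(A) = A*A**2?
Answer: 30870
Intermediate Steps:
k(A) = A**3
(-5*(-18))*k(7) = -5*(-18)*7**3 = 90*343 = 30870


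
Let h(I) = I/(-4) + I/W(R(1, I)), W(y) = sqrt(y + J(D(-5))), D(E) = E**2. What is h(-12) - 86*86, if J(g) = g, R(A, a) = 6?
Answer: -7393 - 12*sqrt(31)/31 ≈ -7395.2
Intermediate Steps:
W(y) = sqrt(25 + y) (W(y) = sqrt(y + (-5)**2) = sqrt(y + 25) = sqrt(25 + y))
h(I) = -I/4 + I*sqrt(31)/31 (h(I) = I/(-4) + I/(sqrt(25 + 6)) = I*(-1/4) + I/(sqrt(31)) = -I/4 + I*(sqrt(31)/31) = -I/4 + I*sqrt(31)/31)
h(-12) - 86*86 = (1/124)*(-12)*(-31 + 4*sqrt(31)) - 86*86 = (3 - 12*sqrt(31)/31) - 7396 = -7393 - 12*sqrt(31)/31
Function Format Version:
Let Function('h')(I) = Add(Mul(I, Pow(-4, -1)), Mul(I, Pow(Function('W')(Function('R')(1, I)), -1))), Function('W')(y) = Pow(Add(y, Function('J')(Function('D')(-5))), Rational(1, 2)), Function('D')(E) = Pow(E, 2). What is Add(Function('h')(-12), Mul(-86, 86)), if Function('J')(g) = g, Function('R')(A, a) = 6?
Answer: Add(-7393, Mul(Rational(-12, 31), Pow(31, Rational(1, 2)))) ≈ -7395.2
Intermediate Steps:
Function('W')(y) = Pow(Add(25, y), Rational(1, 2)) (Function('W')(y) = Pow(Add(y, Pow(-5, 2)), Rational(1, 2)) = Pow(Add(y, 25), Rational(1, 2)) = Pow(Add(25, y), Rational(1, 2)))
Function('h')(I) = Add(Mul(Rational(-1, 4), I), Mul(Rational(1, 31), I, Pow(31, Rational(1, 2)))) (Function('h')(I) = Add(Mul(I, Pow(-4, -1)), Mul(I, Pow(Pow(Add(25, 6), Rational(1, 2)), -1))) = Add(Mul(I, Rational(-1, 4)), Mul(I, Pow(Pow(31, Rational(1, 2)), -1))) = Add(Mul(Rational(-1, 4), I), Mul(I, Mul(Rational(1, 31), Pow(31, Rational(1, 2))))) = Add(Mul(Rational(-1, 4), I), Mul(Rational(1, 31), I, Pow(31, Rational(1, 2)))))
Add(Function('h')(-12), Mul(-86, 86)) = Add(Mul(Rational(1, 124), -12, Add(-31, Mul(4, Pow(31, Rational(1, 2))))), Mul(-86, 86)) = Add(Add(3, Mul(Rational(-12, 31), Pow(31, Rational(1, 2)))), -7396) = Add(-7393, Mul(Rational(-12, 31), Pow(31, Rational(1, 2))))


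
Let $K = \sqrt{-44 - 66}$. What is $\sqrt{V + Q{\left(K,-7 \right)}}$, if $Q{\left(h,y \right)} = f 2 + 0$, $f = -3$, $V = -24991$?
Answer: $i \sqrt{24997} \approx 158.1 i$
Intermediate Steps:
$K = i \sqrt{110}$ ($K = \sqrt{-110} = i \sqrt{110} \approx 10.488 i$)
$Q{\left(h,y \right)} = -6$ ($Q{\left(h,y \right)} = \left(-3\right) 2 + 0 = -6 + 0 = -6$)
$\sqrt{V + Q{\left(K,-7 \right)}} = \sqrt{-24991 - 6} = \sqrt{-24997} = i \sqrt{24997}$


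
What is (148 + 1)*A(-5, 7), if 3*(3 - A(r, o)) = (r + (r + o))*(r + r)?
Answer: -1043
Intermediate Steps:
A(r, o) = 3 - 2*r*(o + 2*r)/3 (A(r, o) = 3 - (r + (r + o))*(r + r)/3 = 3 - (r + (o + r))*2*r/3 = 3 - (o + 2*r)*2*r/3 = 3 - 2*r*(o + 2*r)/3)
(148 + 1)*A(-5, 7) = (148 + 1)*(3 - 4/3*(-5)**2 - 2/3*7*(-5)) = 149*(3 - 4/3*25 + 70/3) = 149*(3 - 100/3 + 70/3) = 149*(-7) = -1043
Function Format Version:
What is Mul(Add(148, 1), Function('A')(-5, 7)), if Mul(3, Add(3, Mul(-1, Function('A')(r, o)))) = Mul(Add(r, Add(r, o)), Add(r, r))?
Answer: -1043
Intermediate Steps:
Function('A')(r, o) = Add(3, Mul(Rational(-2, 3), r, Add(o, Mul(2, r)))) (Function('A')(r, o) = Add(3, Mul(Rational(-1, 3), Mul(Add(r, Add(r, o)), Add(r, r)))) = Add(3, Mul(Rational(-1, 3), Mul(Add(r, Add(o, r)), Mul(2, r)))) = Add(3, Mul(Rational(-1, 3), Mul(Add(o, Mul(2, r)), Mul(2, r)))) = Add(3, Mul(Rational(-1, 3), Mul(2, r, Add(o, Mul(2, r))))) = Add(3, Mul(Rational(-2, 3), r, Add(o, Mul(2, r)))))
Mul(Add(148, 1), Function('A')(-5, 7)) = Mul(Add(148, 1), Add(3, Mul(Rational(-4, 3), Pow(-5, 2)), Mul(Rational(-2, 3), 7, -5))) = Mul(149, Add(3, Mul(Rational(-4, 3), 25), Rational(70, 3))) = Mul(149, Add(3, Rational(-100, 3), Rational(70, 3))) = Mul(149, -7) = -1043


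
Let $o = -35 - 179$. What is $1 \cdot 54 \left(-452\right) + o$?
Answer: $-24622$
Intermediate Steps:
$o = -214$
$1 \cdot 54 \left(-452\right) + o = 1 \cdot 54 \left(-452\right) - 214 = 54 \left(-452\right) - 214 = -24408 - 214 = -24622$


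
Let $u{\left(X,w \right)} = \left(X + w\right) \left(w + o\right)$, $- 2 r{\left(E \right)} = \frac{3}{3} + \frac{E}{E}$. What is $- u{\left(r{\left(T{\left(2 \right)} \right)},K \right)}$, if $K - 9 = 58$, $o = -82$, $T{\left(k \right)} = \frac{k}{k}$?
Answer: $990$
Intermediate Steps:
$T{\left(k \right)} = 1$
$r{\left(E \right)} = -1$ ($r{\left(E \right)} = - \frac{\frac{3}{3} + \frac{E}{E}}{2} = - \frac{3 \cdot \frac{1}{3} + 1}{2} = - \frac{1 + 1}{2} = \left(- \frac{1}{2}\right) 2 = -1$)
$K = 67$ ($K = 9 + 58 = 67$)
$u{\left(X,w \right)} = \left(-82 + w\right) \left(X + w\right)$ ($u{\left(X,w \right)} = \left(X + w\right) \left(w - 82\right) = \left(X + w\right) \left(-82 + w\right) = \left(-82 + w\right) \left(X + w\right)$)
$- u{\left(r{\left(T{\left(2 \right)} \right)},K \right)} = - (67^{2} - -82 - 5494 - 67) = - (4489 + 82 - 5494 - 67) = \left(-1\right) \left(-990\right) = 990$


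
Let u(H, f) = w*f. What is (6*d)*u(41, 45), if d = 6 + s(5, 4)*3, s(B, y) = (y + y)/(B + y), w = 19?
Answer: 44460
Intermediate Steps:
s(B, y) = 2*y/(B + y) (s(B, y) = (2*y)/(B + y) = 2*y/(B + y))
d = 26/3 (d = 6 + (2*4/(5 + 4))*3 = 6 + (2*4/9)*3 = 6 + (2*4*(⅑))*3 = 6 + (8/9)*3 = 6 + 8/3 = 26/3 ≈ 8.6667)
u(H, f) = 19*f
(6*d)*u(41, 45) = (6*(26/3))*(19*45) = 52*855 = 44460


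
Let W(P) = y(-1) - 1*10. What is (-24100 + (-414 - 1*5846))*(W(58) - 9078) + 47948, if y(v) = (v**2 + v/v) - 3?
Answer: 275989988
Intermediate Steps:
y(v) = -2 + v**2 (y(v) = (v**2 + 1) - 3 = (1 + v**2) - 3 = -2 + v**2)
W(P) = -11 (W(P) = (-2 + (-1)**2) - 1*10 = (-2 + 1) - 10 = -1 - 10 = -11)
(-24100 + (-414 - 1*5846))*(W(58) - 9078) + 47948 = (-24100 + (-414 - 1*5846))*(-11 - 9078) + 47948 = (-24100 + (-414 - 5846))*(-9089) + 47948 = (-24100 - 6260)*(-9089) + 47948 = -30360*(-9089) + 47948 = 275942040 + 47948 = 275989988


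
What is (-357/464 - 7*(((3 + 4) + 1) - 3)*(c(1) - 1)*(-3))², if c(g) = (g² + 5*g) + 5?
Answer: 237016106649/215296 ≈ 1.1009e+6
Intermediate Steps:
c(g) = 5 + g² + 5*g
(-357/464 - 7*(((3 + 4) + 1) - 3)*(c(1) - 1)*(-3))² = (-357/464 - 7*(((3 + 4) + 1) - 3)*((5 + 1² + 5*1) - 1)*(-3))² = (-357*1/464 - 7*((7 + 1) - 3)*((5 + 1 + 5) - 1)*(-3))² = (-357/464 - 7*(8 - 3)*(11 - 1)*(-3))² = (-357/464 - 35*10*(-3))² = (-357/464 - 7*50*(-3))² = (-357/464 - 350*(-3))² = (-357/464 + 1050)² = (486843/464)² = 237016106649/215296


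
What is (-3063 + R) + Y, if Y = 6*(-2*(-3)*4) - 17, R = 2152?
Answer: -784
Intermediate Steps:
Y = 127 (Y = 6*(6*4) - 17 = 6*24 - 17 = 144 - 17 = 127)
(-3063 + R) + Y = (-3063 + 2152) + 127 = -911 + 127 = -784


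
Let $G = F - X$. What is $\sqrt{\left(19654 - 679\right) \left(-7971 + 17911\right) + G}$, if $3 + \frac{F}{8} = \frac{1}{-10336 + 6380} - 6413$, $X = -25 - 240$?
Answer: $\frac{\sqrt{184434923196899}}{989} \approx 13732.0$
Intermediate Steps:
$X = -265$ ($X = -25 - 240 = -265$)
$F = - \frac{50763394}{989}$ ($F = -24 + 8 \left(\frac{1}{-10336 + 6380} - 6413\right) = -24 + 8 \left(\frac{1}{-3956} - 6413\right) = -24 + 8 \left(- \frac{1}{3956} - 6413\right) = -24 + 8 \left(- \frac{25369829}{3956}\right) = -24 - \frac{50739658}{989} = - \frac{50763394}{989} \approx -51328.0$)
$G = - \frac{50501309}{989}$ ($G = - \frac{50763394}{989} - -265 = - \frac{50763394}{989} + 265 = - \frac{50501309}{989} \approx -51063.0$)
$\sqrt{\left(19654 - 679\right) \left(-7971 + 17911\right) + G} = \sqrt{\left(19654 - 679\right) \left(-7971 + 17911\right) - \frac{50501309}{989}} = \sqrt{18975 \cdot 9940 - \frac{50501309}{989}} = \sqrt{188611500 - \frac{50501309}{989}} = \sqrt{\frac{186486272191}{989}} = \frac{\sqrt{184434923196899}}{989}$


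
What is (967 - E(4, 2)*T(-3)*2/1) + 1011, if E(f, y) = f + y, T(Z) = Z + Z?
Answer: 2050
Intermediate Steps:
T(Z) = 2*Z
(967 - E(4, 2)*T(-3)*2/1) + 1011 = (967 - (4 + 2)*(2*(-3))*2/1) + 1011 = (967 - 6*(-6)*2*1) + 1011 = (967 - (-36)*2) + 1011 = (967 - 1*(-72)) + 1011 = (967 + 72) + 1011 = 1039 + 1011 = 2050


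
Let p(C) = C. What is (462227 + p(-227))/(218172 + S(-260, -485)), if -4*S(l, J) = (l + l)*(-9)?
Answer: 77000/36167 ≈ 2.1290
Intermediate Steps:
S(l, J) = 9*l/2 (S(l, J) = -(l + l)*(-9)/4 = -2*l*(-9)/4 = -(-9)*l/2 = 9*l/2)
(462227 + p(-227))/(218172 + S(-260, -485)) = (462227 - 227)/(218172 + (9/2)*(-260)) = 462000/(218172 - 1170) = 462000/217002 = 462000*(1/217002) = 77000/36167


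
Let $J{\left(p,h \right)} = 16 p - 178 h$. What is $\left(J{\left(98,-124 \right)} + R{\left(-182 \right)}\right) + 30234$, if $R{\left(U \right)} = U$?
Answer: $53692$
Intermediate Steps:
$J{\left(p,h \right)} = - 178 h + 16 p$
$\left(J{\left(98,-124 \right)} + R{\left(-182 \right)}\right) + 30234 = \left(\left(\left(-178\right) \left(-124\right) + 16 \cdot 98\right) - 182\right) + 30234 = \left(\left(22072 + 1568\right) - 182\right) + 30234 = \left(23640 - 182\right) + 30234 = 23458 + 30234 = 53692$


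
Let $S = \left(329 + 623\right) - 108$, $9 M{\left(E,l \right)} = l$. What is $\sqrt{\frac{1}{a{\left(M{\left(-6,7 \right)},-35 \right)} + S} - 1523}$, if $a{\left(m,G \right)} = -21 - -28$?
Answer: $\frac{6 i \sqrt{30637702}}{851} \approx 39.026 i$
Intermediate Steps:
$M{\left(E,l \right)} = \frac{l}{9}$
$S = 844$ ($S = 952 - 108 = 844$)
$a{\left(m,G \right)} = 7$ ($a{\left(m,G \right)} = -21 + 28 = 7$)
$\sqrt{\frac{1}{a{\left(M{\left(-6,7 \right)},-35 \right)} + S} - 1523} = \sqrt{\frac{1}{7 + 844} - 1523} = \sqrt{\frac{1}{851} - 1523} = \sqrt{- \frac{1296072}{851}} = \frac{6 i \sqrt{30637702}}{851}$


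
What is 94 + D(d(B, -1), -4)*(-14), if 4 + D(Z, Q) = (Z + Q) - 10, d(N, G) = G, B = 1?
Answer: 360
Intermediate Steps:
D(Z, Q) = -14 + Q + Z (D(Z, Q) = -4 + ((Z + Q) - 10) = -4 + ((Q + Z) - 10) = -4 + (-10 + Q + Z) = -14 + Q + Z)
94 + D(d(B, -1), -4)*(-14) = 94 + (-14 - 4 - 1)*(-14) = 94 - 19*(-14) = 94 + 266 = 360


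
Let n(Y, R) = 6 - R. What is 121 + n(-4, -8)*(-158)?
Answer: -2091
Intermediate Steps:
121 + n(-4, -8)*(-158) = 121 + (6 - 1*(-8))*(-158) = 121 + (6 + 8)*(-158) = 121 + 14*(-158) = 121 - 2212 = -2091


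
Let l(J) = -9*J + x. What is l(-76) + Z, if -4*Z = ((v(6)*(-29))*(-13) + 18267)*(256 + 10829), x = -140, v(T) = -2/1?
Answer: -194129429/4 ≈ -4.8532e+7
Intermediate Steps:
v(T) = -2 (v(T) = -2*1 = -2)
Z = -194131605/4 (Z = -(-2*(-29)*(-13) + 18267)*(256 + 10829)/4 = -(58*(-13) + 18267)*11085/4 = -(-754 + 18267)*11085/4 = -17513*11085/4 = -1/4*194131605 = -194131605/4 ≈ -4.8533e+7)
l(J) = -140 - 9*J (l(J) = -9*J - 140 = -140 - 9*J)
l(-76) + Z = (-140 - 9*(-76)) - 194131605/4 = (-140 + 684) - 194131605/4 = 544 - 194131605/4 = -194129429/4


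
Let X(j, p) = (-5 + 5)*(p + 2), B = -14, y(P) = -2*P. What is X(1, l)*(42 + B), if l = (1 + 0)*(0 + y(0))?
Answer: 0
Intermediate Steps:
l = 0 (l = (1 + 0)*(0 - 2*0) = 1*(0 + 0) = 1*0 = 0)
X(j, p) = 0 (X(j, p) = 0*(2 + p) = 0)
X(1, l)*(42 + B) = 0*(42 - 14) = 0*28 = 0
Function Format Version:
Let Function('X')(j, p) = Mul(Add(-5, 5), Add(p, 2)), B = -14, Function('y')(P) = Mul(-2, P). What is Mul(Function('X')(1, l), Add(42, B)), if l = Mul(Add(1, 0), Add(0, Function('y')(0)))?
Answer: 0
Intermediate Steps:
l = 0 (l = Mul(Add(1, 0), Add(0, Mul(-2, 0))) = Mul(1, Add(0, 0)) = Mul(1, 0) = 0)
Function('X')(j, p) = 0 (Function('X')(j, p) = Mul(0, Add(2, p)) = 0)
Mul(Function('X')(1, l), Add(42, B)) = Mul(0, Add(42, -14)) = Mul(0, 28) = 0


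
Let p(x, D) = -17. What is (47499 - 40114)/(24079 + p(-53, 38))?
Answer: 7385/24062 ≈ 0.30692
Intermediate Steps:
(47499 - 40114)/(24079 + p(-53, 38)) = (47499 - 40114)/(24079 - 17) = 7385/24062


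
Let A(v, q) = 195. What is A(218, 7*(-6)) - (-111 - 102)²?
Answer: -45174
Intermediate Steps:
A(218, 7*(-6)) - (-111 - 102)² = 195 - (-111 - 102)² = 195 - 1*(-213)² = 195 - 1*45369 = 195 - 45369 = -45174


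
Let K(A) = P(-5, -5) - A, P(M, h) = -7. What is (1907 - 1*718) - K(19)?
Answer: 1215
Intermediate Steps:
K(A) = -7 - A
(1907 - 1*718) - K(19) = (1907 - 1*718) - (-7 - 1*19) = (1907 - 718) - (-7 - 19) = 1189 - 1*(-26) = 1189 + 26 = 1215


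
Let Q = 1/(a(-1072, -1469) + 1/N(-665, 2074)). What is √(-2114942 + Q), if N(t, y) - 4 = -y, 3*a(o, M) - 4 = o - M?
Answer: 2*I*√48131152463618/9541 ≈ 1454.3*I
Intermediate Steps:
a(o, M) = 4/3 - M/3 + o/3 (a(o, M) = 4/3 + (o - M)/3 = 4/3 + (-M/3 + o/3) = 4/3 - M/3 + o/3)
N(t, y) = 4 - y
Q = 2070/276689 (Q = 1/((4/3 - ⅓*(-1469) + (⅓)*(-1072)) + 1/(4 - 1*2074)) = 1/((4/3 + 1469/3 - 1072/3) + 1/(4 - 2074)) = 1/(401/3 + 1/(-2070)) = 1/(401/3 - 1/2070) = 1/(276689/2070) = 2070/276689 ≈ 0.0074813)
√(-2114942 + Q) = √(-2114942 + 2070/276689) = √(-585181184968/276689) = 2*I*√48131152463618/9541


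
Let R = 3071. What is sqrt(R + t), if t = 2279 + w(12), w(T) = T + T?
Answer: sqrt(5374) ≈ 73.308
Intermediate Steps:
w(T) = 2*T
t = 2303 (t = 2279 + 2*12 = 2279 + 24 = 2303)
sqrt(R + t) = sqrt(3071 + 2303) = sqrt(5374)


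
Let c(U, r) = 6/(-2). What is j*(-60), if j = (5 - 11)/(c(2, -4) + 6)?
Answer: 120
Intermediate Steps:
c(U, r) = -3 (c(U, r) = 6*(-½) = -3)
j = -2 (j = (5 - 11)/(-3 + 6) = -6/3 = -6*⅓ = -2)
j*(-60) = -2*(-60) = 120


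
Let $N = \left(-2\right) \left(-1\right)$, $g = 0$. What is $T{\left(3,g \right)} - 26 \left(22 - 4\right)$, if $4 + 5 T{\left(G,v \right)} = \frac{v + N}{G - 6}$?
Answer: $- \frac{7034}{15} \approx -468.93$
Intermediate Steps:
$N = 2$
$T{\left(G,v \right)} = - \frac{4}{5} + \frac{2 + v}{5 \left(-6 + G\right)}$ ($T{\left(G,v \right)} = - \frac{4}{5} + \frac{\left(v + 2\right) \frac{1}{G - 6}}{5} = - \frac{4}{5} + \frac{\left(2 + v\right) \frac{1}{-6 + G}}{5} = - \frac{4}{5} + \frac{\frac{1}{-6 + G} \left(2 + v\right)}{5} = - \frac{4}{5} + \frac{2 + v}{5 \left(-6 + G\right)}$)
$T{\left(3,g \right)} - 26 \left(22 - 4\right) = \frac{26 + 0 - 12}{5 \left(-6 + 3\right)} - 26 \left(22 - 4\right) = \frac{26 + 0 - 12}{5 \left(-3\right)} - 26 \left(22 - 4\right) = \frac{1}{5} \left(- \frac{1}{3}\right) 14 - 468 = - \frac{14}{15} - 468 = - \frac{7034}{15}$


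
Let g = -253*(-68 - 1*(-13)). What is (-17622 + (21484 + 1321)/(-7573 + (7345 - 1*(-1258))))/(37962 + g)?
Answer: -3625571/10686662 ≈ -0.33926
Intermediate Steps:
g = 13915 (g = -253*(-68 + 13) = -253*(-55) = 13915)
(-17622 + (21484 + 1321)/(-7573 + (7345 - 1*(-1258))))/(37962 + g) = (-17622 + (21484 + 1321)/(-7573 + (7345 - 1*(-1258))))/(37962 + 13915) = (-17622 + 22805/(-7573 + (7345 + 1258)))/51877 = (-17622 + 22805/(-7573 + 8603))*(1/51877) = (-17622 + 22805/1030)*(1/51877) = (-17622 + 22805*(1/1030))*(1/51877) = (-17622 + 4561/206)*(1/51877) = -3625571/206*1/51877 = -3625571/10686662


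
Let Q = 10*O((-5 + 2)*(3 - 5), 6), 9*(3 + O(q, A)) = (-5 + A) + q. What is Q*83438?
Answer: -16687600/9 ≈ -1.8542e+6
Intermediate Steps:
O(q, A) = -32/9 + A/9 + q/9 (O(q, A) = -3 + ((-5 + A) + q)/9 = -3 + (-5 + A + q)/9 = -3 + (-5/9 + A/9 + q/9) = -32/9 + A/9 + q/9)
Q = -200/9 (Q = 10*(-32/9 + (⅑)*6 + ((-5 + 2)*(3 - 5))/9) = 10*(-32/9 + ⅔ + (-3*(-2))/9) = 10*(-32/9 + ⅔ + (⅑)*6) = 10*(-32/9 + ⅔ + ⅔) = 10*(-20/9) = -200/9 ≈ -22.222)
Q*83438 = -200/9*83438 = -16687600/9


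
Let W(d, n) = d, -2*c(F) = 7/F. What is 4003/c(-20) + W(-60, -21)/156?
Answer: 2081525/91 ≈ 22874.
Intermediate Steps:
c(F) = -7/(2*F)
4003/c(-20) + W(-60, -21)/156 = 4003/((-7/2/(-20))) - 60/156 = 4003/((-7/2*(-1/20))) - 60*1/156 = 4003/(7/40) - 5/13 = 4003*(40/7) - 5/13 = 160120/7 - 5/13 = 2081525/91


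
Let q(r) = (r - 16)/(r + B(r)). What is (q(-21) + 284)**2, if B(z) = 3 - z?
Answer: 664225/9 ≈ 73803.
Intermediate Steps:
q(r) = -16/3 + r/3 (q(r) = (r - 16)/(r + (3 - r)) = (-16 + r)/3 = (-16 + r)*(1/3) = -16/3 + r/3)
(q(-21) + 284)**2 = ((-16/3 + (1/3)*(-21)) + 284)**2 = ((-16/3 - 7) + 284)**2 = (-37/3 + 284)**2 = (815/3)**2 = 664225/9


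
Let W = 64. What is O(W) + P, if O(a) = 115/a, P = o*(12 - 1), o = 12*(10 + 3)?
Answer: 109939/64 ≈ 1717.8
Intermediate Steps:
o = 156 (o = 12*13 = 156)
P = 1716 (P = 156*(12 - 1) = 156*11 = 1716)
O(W) + P = 115/64 + 1716 = 109939/64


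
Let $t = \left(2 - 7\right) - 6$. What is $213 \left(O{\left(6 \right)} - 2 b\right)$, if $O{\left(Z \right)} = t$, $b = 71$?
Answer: $-32589$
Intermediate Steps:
$t = -11$ ($t = -5 - 6 = -11$)
$O{\left(Z \right)} = -11$
$213 \left(O{\left(6 \right)} - 2 b\right) = 213 \left(-11 - 142\right) = 213 \left(-153\right) = -32589$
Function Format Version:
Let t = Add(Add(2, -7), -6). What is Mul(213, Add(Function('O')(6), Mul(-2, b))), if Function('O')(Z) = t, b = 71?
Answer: -32589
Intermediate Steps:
t = -11 (t = Add(-5, -6) = -11)
Function('O')(Z) = -11
Mul(213, Add(Function('O')(6), Mul(-2, b))) = Mul(213, Add(-11, Mul(-2, 71))) = Mul(213, Add(-11, -142)) = Mul(213, -153) = -32589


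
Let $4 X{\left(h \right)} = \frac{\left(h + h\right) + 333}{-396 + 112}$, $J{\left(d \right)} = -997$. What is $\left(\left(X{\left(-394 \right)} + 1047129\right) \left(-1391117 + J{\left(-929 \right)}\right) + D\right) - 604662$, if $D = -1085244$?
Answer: $- \frac{827987906893551}{568} \approx -1.4577 \cdot 10^{12}$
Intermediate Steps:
$X{\left(h \right)} = - \frac{333}{1136} - \frac{h}{568}$ ($X{\left(h \right)} = \frac{\left(\left(h + h\right) + 333\right) \frac{1}{-396 + 112}}{4} = \frac{\left(2 h + 333\right) \frac{1}{-284}}{4} = \frac{\left(333 + 2 h\right) \left(- \frac{1}{284}\right)}{4} = \frac{- \frac{333}{284} - \frac{h}{142}}{4} = - \frac{333}{1136} - \frac{h}{568}$)
$\left(\left(X{\left(-394 \right)} + 1047129\right) \left(-1391117 + J{\left(-929 \right)}\right) + D\right) - 604662 = \left(\left(\left(- \frac{333}{1136} - - \frac{197}{284}\right) + 1047129\right) \left(-1391117 - 997\right) - 1085244\right) - 604662 = \left(\left(\left(- \frac{333}{1136} + \frac{197}{284}\right) + 1047129\right) \left(-1392114\right) - 1085244\right) - 604662 = \left(\left(\frac{455}{1136} + 1047129\right) \left(-1392114\right) - 1085244\right) - 604662 = \left(\frac{1189538999}{1136} \left(-1392114\right) - 1085244\right) - 604662 = \left(- \frac{827986947026943}{568} - 1085244\right) - 604662 = - \frac{827987563445535}{568} - 604662 = - \frac{827987906893551}{568}$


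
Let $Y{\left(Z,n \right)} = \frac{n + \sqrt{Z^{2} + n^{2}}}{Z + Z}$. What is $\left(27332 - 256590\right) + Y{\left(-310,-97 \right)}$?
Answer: $- \frac{142139863}{620} - \frac{\sqrt{105509}}{620} \approx -2.2926 \cdot 10^{5}$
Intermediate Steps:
$Y{\left(Z,n \right)} = \frac{n + \sqrt{Z^{2} + n^{2}}}{2 Z}$
$\left(27332 - 256590\right) + Y{\left(-310,-97 \right)} = \left(27332 - 256590\right) + \frac{-97 + \sqrt{\left(-310\right)^{2} + \left(-97\right)^{2}}}{2 \left(-310\right)} = -229258 + \frac{1}{2} \left(- \frac{1}{310}\right) \left(-97 + \sqrt{96100 + 9409}\right) = -229258 + \frac{1}{2} \left(- \frac{1}{310}\right) \left(-97 + \sqrt{105509}\right) = -229258 + \left(\frac{97}{620} - \frac{\sqrt{105509}}{620}\right) = - \frac{142139863}{620} - \frac{\sqrt{105509}}{620}$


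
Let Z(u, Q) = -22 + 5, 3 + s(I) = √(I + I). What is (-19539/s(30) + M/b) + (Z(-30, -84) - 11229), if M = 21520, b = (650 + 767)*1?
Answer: -298225817/24089 - 13026*√15/17 ≈ -15348.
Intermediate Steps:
s(I) = -3 + √2*√I (s(I) = -3 + √(I + I) = -3 + √(2*I) = -3 + √2*√I)
b = 1417 (b = 1417*1 = 1417)
Z(u, Q) = -17
(-19539/s(30) + M/b) + (Z(-30, -84) - 11229) = (-19539/(-3 + √2*√30) + 21520/1417) + (-17 - 11229) = (-19539/(-3 + 2*√15) + 21520*(1/1417)) - 11246 = (-19539/(-3 + 2*√15) + 21520/1417) - 11246 = (21520/1417 - 19539/(-3 + 2*√15)) - 11246 = -15914062/1417 - 19539/(-3 + 2*√15)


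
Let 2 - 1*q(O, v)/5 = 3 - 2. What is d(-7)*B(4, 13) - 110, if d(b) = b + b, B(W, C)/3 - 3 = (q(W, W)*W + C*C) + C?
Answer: -8720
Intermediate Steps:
q(O, v) = 5 (q(O, v) = 10 - 5*(3 - 2) = 10 - 5*1 = 10 - 5 = 5)
B(W, C) = 9 + 3*C + 3*C**2 + 15*W (B(W, C) = 9 + 3*((5*W + C*C) + C) = 9 + 3*((5*W + C**2) + C) = 9 + 3*((C**2 + 5*W) + C) = 9 + 3*(C + C**2 + 5*W) = 9 + (3*C + 3*C**2 + 15*W) = 9 + 3*C + 3*C**2 + 15*W)
d(b) = 2*b
d(-7)*B(4, 13) - 110 = (2*(-7))*(9 + 3*13 + 3*13**2 + 15*4) - 110 = -14*(9 + 39 + 3*169 + 60) - 110 = -14*(9 + 39 + 507 + 60) - 110 = -14*615 - 110 = -8610 - 110 = -8720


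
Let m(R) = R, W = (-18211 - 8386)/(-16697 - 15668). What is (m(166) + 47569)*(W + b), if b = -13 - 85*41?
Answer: -1080588393631/6473 ≈ -1.6694e+8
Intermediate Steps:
b = -3498 (b = -13 - 3485 = -3498)
W = 26597/32365 (W = -26597/(-32365) = -26597*(-1/32365) = 26597/32365 ≈ 0.82178)
(m(166) + 47569)*(W + b) = (166 + 47569)*(26597/32365 - 3498) = 47735*(-113186173/32365) = -1080588393631/6473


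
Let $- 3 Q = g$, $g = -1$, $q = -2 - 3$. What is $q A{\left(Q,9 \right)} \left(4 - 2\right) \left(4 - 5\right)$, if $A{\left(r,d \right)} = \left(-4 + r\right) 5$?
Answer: $- \frac{550}{3} \approx -183.33$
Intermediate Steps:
$q = -5$
$Q = \frac{1}{3}$ ($Q = \left(- \frac{1}{3}\right) \left(-1\right) = \frac{1}{3} \approx 0.33333$)
$A{\left(r,d \right)} = -20 + 5 r$
$q A{\left(Q,9 \right)} \left(4 - 2\right) \left(4 - 5\right) = - 5 \left(-20 + 5 \cdot \frac{1}{3}\right) \left(4 - 2\right) \left(4 - 5\right) = - 5 \left(-20 + \frac{5}{3}\right) 2 \left(4 - 5\right) = \left(-5\right) \left(- \frac{55}{3}\right) 2 \left(-1\right) = \frac{275}{3} \left(-2\right) = - \frac{550}{3}$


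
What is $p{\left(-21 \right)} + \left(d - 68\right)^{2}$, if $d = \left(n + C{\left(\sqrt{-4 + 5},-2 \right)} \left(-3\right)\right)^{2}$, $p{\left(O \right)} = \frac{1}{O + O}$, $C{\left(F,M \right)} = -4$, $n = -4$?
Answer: $\frac{671}{42} \approx 15.976$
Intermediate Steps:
$p{\left(O \right)} = \frac{1}{2 O}$
$d = 64$ ($d = \left(-4 - -12\right)^{2} = \left(-4 + 12\right)^{2} = 8^{2} = 64$)
$p{\left(-21 \right)} + \left(d - 68\right)^{2} = \frac{1}{2 \left(-21\right)} + \left(64 - 68\right)^{2} = \frac{1}{2} \left(- \frac{1}{21}\right) + \left(-4\right)^{2} = - \frac{1}{42} + 16 = \frac{671}{42}$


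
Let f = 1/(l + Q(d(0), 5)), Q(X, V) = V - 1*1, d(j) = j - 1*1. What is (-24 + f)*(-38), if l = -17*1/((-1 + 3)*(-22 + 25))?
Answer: 6156/7 ≈ 879.43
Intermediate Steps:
d(j) = -1 + j (d(j) = j - 1 = -1 + j)
Q(X, V) = -1 + V (Q(X, V) = V - 1 = -1 + V)
l = -17/6 (l = -17/(2*3) = -17/6 ≈ -2.8333)
f = 6/7 (f = 1/(-17/6 + (-1 + 5)) = 1/(-17/6 + 4) = 1/(7/6) = 6/7 ≈ 0.85714)
(-24 + f)*(-38) = (-24 + 6/7)*(-38) = -162/7*(-38) = 6156/7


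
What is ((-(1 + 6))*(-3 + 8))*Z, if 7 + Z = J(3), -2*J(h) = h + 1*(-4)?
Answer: 455/2 ≈ 227.50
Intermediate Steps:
J(h) = 2 - h/2 (J(h) = -(h + 1*(-4))/2 = -(h - 4)/2 = -(-4 + h)/2 = 2 - h/2)
Z = -13/2 (Z = -7 + (2 - 1/2*3) = -7 + (2 - 3/2) = -7 + 1/2 = -13/2 ≈ -6.5000)
((-(1 + 6))*(-3 + 8))*Z = ((-(1 + 6))*(-3 + 8))*(-13/2) = (-1*7*5)*(-13/2) = -7*5*(-13/2) = -35*(-13/2) = 455/2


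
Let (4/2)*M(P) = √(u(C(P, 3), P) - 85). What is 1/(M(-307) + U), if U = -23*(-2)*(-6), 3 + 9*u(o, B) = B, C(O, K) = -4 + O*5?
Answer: -9936/2743411 - 30*I*√43/2743411 ≈ -0.0036218 - 7.1708e-5*I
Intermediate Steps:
C(O, K) = -4 + 5*O
u(o, B) = -⅓ + B/9
U = -276 (U = 46*(-6) = -276)
M(P) = √(-256/3 + P/9)/2 (M(P) = √((-⅓ + P/9) - 85)/2 = √(-256/3 + P/9)/2)
1/(M(-307) + U) = 1/(√(-768 - 307)/6 - 276) = 1/(√(-1075)/6 - 276) = 1/((5*I*√43)/6 - 276) = 1/(5*I*√43/6 - 276) = 1/(-276 + 5*I*√43/6)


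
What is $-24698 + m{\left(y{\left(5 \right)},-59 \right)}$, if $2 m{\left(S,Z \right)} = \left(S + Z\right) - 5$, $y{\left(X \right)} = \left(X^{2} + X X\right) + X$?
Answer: $- \frac{49405}{2} \approx -24703.0$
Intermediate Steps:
$y{\left(X \right)} = X + 2 X^{2}$ ($y{\left(X \right)} = \left(X^{2} + X^{2}\right) + X = 2 X^{2} + X = X + 2 X^{2}$)
$m{\left(S,Z \right)} = - \frac{5}{2} + \frac{S}{2} + \frac{Z}{2}$ ($m{\left(S,Z \right)} = \frac{\left(S + Z\right) - 5}{2} = \frac{-5 + S + Z}{2} = - \frac{5}{2} + \frac{S}{2} + \frac{Z}{2}$)
$-24698 + m{\left(y{\left(5 \right)},-59 \right)} = -24698 + \left(- \frac{5}{2} + \frac{5 \left(1 + 2 \cdot 5\right)}{2} + \frac{1}{2} \left(-59\right)\right) = -24698 - \left(32 - \frac{5 \left(1 + 10\right)}{2}\right) = -24698 - \left(32 - \frac{5}{2} \cdot 11\right) = -24698 - \frac{9}{2} = - \frac{49405}{2}$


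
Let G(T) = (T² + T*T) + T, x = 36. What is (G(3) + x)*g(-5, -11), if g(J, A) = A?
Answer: -627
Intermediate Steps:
G(T) = T + 2*T² (G(T) = (T² + T²) + T = 2*T² + T = T + 2*T²)
(G(3) + x)*g(-5, -11) = (3*(1 + 2*3) + 36)*(-11) = (3*(1 + 6) + 36)*(-11) = (3*7 + 36)*(-11) = (21 + 36)*(-11) = 57*(-11) = -627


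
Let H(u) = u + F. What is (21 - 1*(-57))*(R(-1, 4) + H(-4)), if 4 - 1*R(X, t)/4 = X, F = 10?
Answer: 2028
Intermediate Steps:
R(X, t) = 16 - 4*X
H(u) = 10 + u (H(u) = u + 10 = 10 + u)
(21 - 1*(-57))*(R(-1, 4) + H(-4)) = (21 - 1*(-57))*((16 - 4*(-1)) + (10 - 4)) = (21 + 57)*((16 + 4) + 6) = 78*(20 + 6) = 78*26 = 2028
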